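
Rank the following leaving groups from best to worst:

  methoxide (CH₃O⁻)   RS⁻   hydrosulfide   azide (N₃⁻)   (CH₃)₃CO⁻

azide (N₃⁻): pKₐ(HN₃) ≈ 4.7
hydrosulfide: pKₐ(H₂S) ≈ 7 — larger and more polarisable than the oxygen analogue
RS⁻: pKₐ(RSH (a thiol)) ≈ 10.5 — moderately basic; rarely leaves without activation
methoxide (CH₃O⁻): pKₐ(CH₃OH) ≈ 15.5
(CH₃)₃CO⁻: pKₐ(t-BuOH) ≈ 18

azide (N₃⁻) > hydrosulfide > RS⁻ > methoxide (CH₃O⁻) > (CH₃)₃CO⁻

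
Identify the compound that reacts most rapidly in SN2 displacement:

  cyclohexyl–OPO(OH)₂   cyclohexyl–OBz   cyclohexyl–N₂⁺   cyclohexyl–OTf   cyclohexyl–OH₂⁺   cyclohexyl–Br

cyclohexyl–N₂⁺

Same R in every case — rank the leaving groups.
A good leaving group is a weak base: the lower the pKₐ of its conjugate acid, the more readily it departs.
cyclohexyl–N₂⁺ loses N₂: no meaningful conjugate acid; N₂ departs as an exceptionally stable neutral molecule
cyclohexyl–OTf loses OTf⁻: pKₐ(CF₃SO₃H (triflic acid)) ≈ -14
cyclohexyl–Br loses Br⁻: pKₐ(HBr) ≈ -9
cyclohexyl–OH₂⁺ loses H₂O: pKₐ(H₃O⁺) ≈ -1.7
cyclohexyl–OPO(OH)₂ loses H₂PO₄⁻: pKₐ(H₃PO₄) ≈ 2.1
cyclohexyl–OBz loses PhCOO⁻: pKₐ(C₆H₅COOH) ≈ 4.2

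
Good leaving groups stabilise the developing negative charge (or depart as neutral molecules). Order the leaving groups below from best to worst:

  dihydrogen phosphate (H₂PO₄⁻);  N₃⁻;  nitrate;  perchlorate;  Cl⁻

Leaving-group ability tracks the stability of the departed species; conjugate-acid pKₐ is the usual yardstick (lower pKₐ → better LG).
perchlorate: pKₐ(HClO₄) ≈ -10 — extremely weak base; rarely used for safety reasons
Cl⁻: pKₐ(HCl) ≈ -7 — moderately weak base
nitrate: pKₐ(HNO₃) ≈ -1.3
dihydrogen phosphate (H₂PO₄⁻): pKₐ(H₃PO₄) ≈ 2.1
N₃⁻: pKₐ(HN₃) ≈ 4.7

perchlorate > Cl⁻ > nitrate > dihydrogen phosphate (H₂PO₄⁻) > N₃⁻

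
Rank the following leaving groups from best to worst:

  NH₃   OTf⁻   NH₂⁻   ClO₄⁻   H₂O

OTf⁻ > ClO₄⁻ > H₂O > NH₃ > NH₂⁻

A good leaving group is a weak base: the lower the pKₐ of its conjugate acid, the more readily it departs.
OTf⁻: pKₐ(CF₃SO₃H (triflic acid)) ≈ -14
ClO₄⁻: pKₐ(HClO₄) ≈ -10
H₂O: pKₐ(H₃O⁺) ≈ -1.7 — neutral; leaves from a protonated alcohol (R–OH₂⁺)
NH₃: pKₐ(NH₄⁺) ≈ 9.2 — neutral but moderately basic; leaves from R–NH₃⁺
NH₂⁻: pKₐ(NH₃) ≈ 38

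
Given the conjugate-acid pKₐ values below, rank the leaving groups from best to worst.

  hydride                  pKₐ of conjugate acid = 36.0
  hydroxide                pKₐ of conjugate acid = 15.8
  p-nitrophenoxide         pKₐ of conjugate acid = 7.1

p-nitrophenoxide > hydroxide > hydride

Lower conjugate-acid pKₐ ⇒ weaker base ⇒ better leaving group.
Sorting by the given values: p-nitrophenoxide (7.1), hydroxide (15.8), hydride (36.0).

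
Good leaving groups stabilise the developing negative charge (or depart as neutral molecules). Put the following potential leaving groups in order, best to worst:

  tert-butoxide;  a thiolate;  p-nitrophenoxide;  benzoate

benzoate > p-nitrophenoxide > a thiolate > tert-butoxide

Leaving-group ability tracks the stability of the departed species; conjugate-acid pKₐ is the usual yardstick (lower pKₐ → better LG).
benzoate: pKₐ(C₆H₅COOH) ≈ 4.2
p-nitrophenoxide: pKₐ(p-nitrophenol) ≈ 7.2
a thiolate: pKₐ(RSH (a thiol)) ≈ 10.5
tert-butoxide: pKₐ(t-BuOH) ≈ 18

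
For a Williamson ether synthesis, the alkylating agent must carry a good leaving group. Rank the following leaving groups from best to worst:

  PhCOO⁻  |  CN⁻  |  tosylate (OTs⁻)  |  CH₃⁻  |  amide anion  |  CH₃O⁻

tosylate (OTs⁻) > PhCOO⁻ > CN⁻ > CH₃O⁻ > amide anion > CH₃⁻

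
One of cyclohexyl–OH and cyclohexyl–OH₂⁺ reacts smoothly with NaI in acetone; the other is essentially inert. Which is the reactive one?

cyclohexyl–OH₂⁺

From cyclohexyl–OH the departing group would be OH⁻ (pKₐ(H₂O) ≈ 15.7). Strong base; essentially never leaves without prior activation.
From cyclohexyl–OH₂⁺ the leaving group is H₂O (pKₐ(H₃O⁺) ≈ -1.7). Neutral; leaves from a protonated alcohol (R–OH₂⁺).
(In practice cyclohexyl–OH₂⁺ is made from cyclohexyl–OH by protonation with strong acid, converting the leaving group from hydroxide to neutral water.)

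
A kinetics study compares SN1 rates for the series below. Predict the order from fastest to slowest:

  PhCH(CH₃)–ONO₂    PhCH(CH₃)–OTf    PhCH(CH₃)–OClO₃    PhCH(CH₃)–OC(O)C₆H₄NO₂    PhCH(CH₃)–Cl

Same R in every case — rank the leaving groups.
Leaving-group ability tracks the stability of the departed species; conjugate-acid pKₐ is the usual yardstick (lower pKₐ → better LG).
PhCH(CH₃)–OTf loses OTf⁻: pKₐ(CF₃SO₃H (triflic acid)) ≈ -14
PhCH(CH₃)–OClO₃ loses ClO₄⁻: pKₐ(HClO₄) ≈ -10
PhCH(CH₃)–Cl loses Cl⁻: pKₐ(HCl) ≈ -7
PhCH(CH₃)–ONO₂ loses NO₃⁻: pKₐ(HNO₃) ≈ -1.3
PhCH(CH₃)–OC(O)C₆H₄NO₂ loses p-O₂N–C₆H₄–COO⁻: pKₐ(p-nitrobenzoic acid) ≈ 3.4

PhCH(CH₃)–OTf > PhCH(CH₃)–OClO₃ > PhCH(CH₃)–Cl > PhCH(CH₃)–ONO₂ > PhCH(CH₃)–OC(O)C₆H₄NO₂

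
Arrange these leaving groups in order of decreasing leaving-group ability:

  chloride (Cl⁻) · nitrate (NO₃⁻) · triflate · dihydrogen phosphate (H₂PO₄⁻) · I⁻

triflate > I⁻ > chloride (Cl⁻) > nitrate (NO₃⁻) > dihydrogen phosphate (H₂PO₄⁻)

The more stable X⁻ (or X) is on its own — i.e. the weaker a base it is — the better a leaving group it makes.
triflate: pKₐ(CF₃SO₃H (triflic acid)) ≈ -14
I⁻: pKₐ(HI) ≈ -10
chloride (Cl⁻): pKₐ(HCl) ≈ -7 — moderately weak base
nitrate (NO₃⁻): pKₐ(HNO₃) ≈ -1.3 — resonance-delocalised over three oxygens
dihydrogen phosphate (H₂PO₄⁻): pKₐ(H₃PO₄) ≈ 2.1 — moderate base; biological leaving group after further activation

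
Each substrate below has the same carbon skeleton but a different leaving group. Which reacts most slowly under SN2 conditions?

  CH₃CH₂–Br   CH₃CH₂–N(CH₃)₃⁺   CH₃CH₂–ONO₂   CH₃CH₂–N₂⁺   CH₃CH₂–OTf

Same R in every case — rank the leaving groups.
Rank by basicity of the departing species: weakest base leaves most easily.
CH₃CH₂–N₂⁺ loses N₂: no meaningful conjugate acid; N₂ departs as an exceptionally stable neutral molecule
CH₃CH₂–OTf loses OTf⁻: pKₐ(CF₃SO₃H (triflic acid)) ≈ -14
CH₃CH₂–Br loses Br⁻: pKₐ(HBr) ≈ -9
CH₃CH₂–ONO₂ loses NO₃⁻: pKₐ(HNO₃) ≈ -1.3
CH₃CH₂–N(CH₃)₃⁺ loses NR'₃: pKₐ(R'₃NH⁺) ≈ 10.7

CH₃CH₂–N(CH₃)₃⁺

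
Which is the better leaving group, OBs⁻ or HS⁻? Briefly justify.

OBs⁻

OBs⁻ is the better leaving group.
pKₐ(p-BrC₆H₄SO₃H) ≈ -2.8 versus pKₐ(H₂S) ≈ 7: OBs⁻ is the much weaker base.
Arenesulfonate with a p-bromo substituent.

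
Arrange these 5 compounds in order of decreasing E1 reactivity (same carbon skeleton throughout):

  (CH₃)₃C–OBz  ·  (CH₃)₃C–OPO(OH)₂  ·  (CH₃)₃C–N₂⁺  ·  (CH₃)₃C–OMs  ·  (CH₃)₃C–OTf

(CH₃)₃C–N₂⁺ > (CH₃)₃C–OTf > (CH₃)₃C–OMs > (CH₃)₃C–OPO(OH)₂ > (CH₃)₃C–OBz

The skeletons are identical, so relative rate is governed entirely by leaving-group ability.
A good leaving group is a weak base: the lower the pKₐ of its conjugate acid, the more readily it departs.
(CH₃)₃C–N₂⁺ loses N₂: no meaningful conjugate acid; N₂ departs as an exceptionally stable neutral molecule
(CH₃)₃C–OTf loses OTf⁻: pKₐ(CF₃SO₃H (triflic acid)) ≈ -14
(CH₃)₃C–OMs loses OMs⁻: pKₐ(CH₃SO₃H (MsOH)) ≈ -1.9
(CH₃)₃C–OPO(OH)₂ loses H₂PO₄⁻: pKₐ(H₃PO₄) ≈ 2.1
(CH₃)₃C–OBz loses PhCOO⁻: pKₐ(C₆H₅COOH) ≈ 4.2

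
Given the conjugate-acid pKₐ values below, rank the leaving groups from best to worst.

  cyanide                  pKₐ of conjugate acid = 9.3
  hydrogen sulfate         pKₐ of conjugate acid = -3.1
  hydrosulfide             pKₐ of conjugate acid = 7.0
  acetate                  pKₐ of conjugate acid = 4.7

Lower conjugate-acid pKₐ ⇒ weaker base ⇒ better leaving group.
Sorting by the given values: hydrogen sulfate (-3.1), acetate (4.7), hydrosulfide (7.0), cyanide (9.3).

hydrogen sulfate > acetate > hydrosulfide > cyanide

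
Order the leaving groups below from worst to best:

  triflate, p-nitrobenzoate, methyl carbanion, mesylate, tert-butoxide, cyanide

methyl carbanion < tert-butoxide < cyanide < p-nitrobenzoate < mesylate < triflate

Rank by basicity of the departing species: weakest base leaves most easily.
triflate: pKₐ(CF₃SO₃H (triflic acid)) ≈ -14 — charge spread over three oxygens and a CF₃ group; the premier leaving group in synthesis
mesylate: pKₐ(CH₃SO₃H (MsOH)) ≈ -1.9 — resonance-delocalised alkanesulfonate
p-nitrobenzoate: pKₐ(p-nitrobenzoic acid) ≈ 3.4 — electron-withdrawing nitro group stabilises the carboxylate
cyanide: pKₐ(HCN) ≈ 9.2 — sp carbon stabilises the charge somewhat, but still a poor LG
tert-butoxide: pKₐ(t-BuOH) ≈ 18
methyl carbanion: pKₐ(CH₄) ≈ 48
The question asks for worst first, so the sequence is read in increasing leaving-group ability.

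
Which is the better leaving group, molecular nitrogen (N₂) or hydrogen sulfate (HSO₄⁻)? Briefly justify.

molecular nitrogen (N₂) is the better leaving group.
N₂ is the ultimate leaving group — it departs as an exceptionally stable neutral molecule, whereas hydrogen sulfate (HSO₄⁻) (pKₐ(H₂SO₄) ≈ -3) is far more basic.

molecular nitrogen (N₂)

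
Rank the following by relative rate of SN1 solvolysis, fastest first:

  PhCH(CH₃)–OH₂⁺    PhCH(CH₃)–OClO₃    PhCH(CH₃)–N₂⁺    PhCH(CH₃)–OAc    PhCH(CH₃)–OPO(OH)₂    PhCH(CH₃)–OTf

Same R in every case — rank the leaving groups.
A good leaving group is a weak base: the lower the pKₐ of its conjugate acid, the more readily it departs.
PhCH(CH₃)–N₂⁺ loses N₂: no meaningful conjugate acid; N₂ departs as an exceptionally stable neutral molecule
PhCH(CH₃)–OTf loses OTf⁻: pKₐ(CF₃SO₃H (triflic acid)) ≈ -14
PhCH(CH₃)–OClO₃ loses ClO₄⁻: pKₐ(HClO₄) ≈ -10
PhCH(CH₃)–OH₂⁺ loses H₂O: pKₐ(H₃O⁺) ≈ -1.7
PhCH(CH₃)–OPO(OH)₂ loses H₂PO₄⁻: pKₐ(H₃PO₄) ≈ 2.1
PhCH(CH₃)–OAc loses AcO⁻: pKₐ(CH₃COOH) ≈ 4.8

PhCH(CH₃)–N₂⁺ > PhCH(CH₃)–OTf > PhCH(CH₃)–OClO₃ > PhCH(CH₃)–OH₂⁺ > PhCH(CH₃)–OPO(OH)₂ > PhCH(CH₃)–OAc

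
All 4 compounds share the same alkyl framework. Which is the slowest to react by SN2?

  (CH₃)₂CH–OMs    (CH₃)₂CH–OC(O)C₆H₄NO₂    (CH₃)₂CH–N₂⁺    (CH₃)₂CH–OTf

(CH₃)₂CH–OC(O)C₆H₄NO₂

Same R in every case — rank the leaving groups.
A good leaving group is a weak base: the lower the pKₐ of its conjugate acid, the more readily it departs.
(CH₃)₂CH–N₂⁺ loses N₂: no meaningful conjugate acid; N₂ departs as an exceptionally stable neutral molecule
(CH₃)₂CH–OTf loses OTf⁻: pKₐ(CF₃SO₃H (triflic acid)) ≈ -14
(CH₃)₂CH–OMs loses OMs⁻: pKₐ(CH₃SO₃H (MsOH)) ≈ -1.9
(CH₃)₂CH–OC(O)C₆H₄NO₂ loses p-O₂N–C₆H₄–COO⁻: pKₐ(p-nitrobenzoic acid) ≈ 3.4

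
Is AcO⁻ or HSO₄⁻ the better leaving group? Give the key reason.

HSO₄⁻ is the better leaving group.
pKₐ(H₂SO₄) ≈ -3 versus pKₐ(CH₃COOH) ≈ 4.8: HSO₄⁻ is the much weaker base.
Conjugate base of a strong mineral acid.

HSO₄⁻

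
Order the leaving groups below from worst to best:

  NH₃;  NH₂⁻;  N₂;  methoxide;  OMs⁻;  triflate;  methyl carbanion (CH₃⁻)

methyl carbanion (CH₃⁻) < NH₂⁻ < methoxide < NH₃ < OMs⁻ < triflate < N₂

The more stable X⁻ (or X) is on its own — i.e. the weaker a base it is — the better a leaving group it makes.
N₂: no meaningful conjugate acid; N₂ departs as an exceptionally stable neutral molecule
triflate: pKₐ(CF₃SO₃H (triflic acid)) ≈ -14
OMs⁻: pKₐ(CH₃SO₃H (MsOH)) ≈ -1.9
NH₃: pKₐ(NH₄⁺) ≈ 9.2
methoxide: pKₐ(CH₃OH) ≈ 15.5
NH₂⁻: pKₐ(NH₃) ≈ 38
methyl carbanion (CH₃⁻): pKₐ(CH₄) ≈ 48
Reversing gives the worst-to-best order requested.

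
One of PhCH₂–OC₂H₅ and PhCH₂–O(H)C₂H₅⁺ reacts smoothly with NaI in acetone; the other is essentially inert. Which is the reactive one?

From PhCH₂–OC₂H₅ the departing group would be CH₃CH₂O⁻ (pKₐ(CH₃CH₂OH) ≈ 16). Strong base; alkoxides do not leave unassisted.
From PhCH₂–O(H)C₂H₅⁺ the leaving group is R'OH (pKₐ(R'OH₂⁺) ≈ -2.4). Neutral; leaves from a protonated ether (an oxonium ion, R–O(H)R'⁺).
(In practice PhCH₂–O(H)C₂H₅⁺ is made from PhCH₂–OC₂H₅ by protonation with concentrated HBr, allowing neutral ethanol, rather than ethoxide, to depart.)

PhCH₂–O(H)C₂H₅⁺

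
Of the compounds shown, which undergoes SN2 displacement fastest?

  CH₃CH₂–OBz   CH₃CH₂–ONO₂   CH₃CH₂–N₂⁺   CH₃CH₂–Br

CH₃CH₂–N₂⁺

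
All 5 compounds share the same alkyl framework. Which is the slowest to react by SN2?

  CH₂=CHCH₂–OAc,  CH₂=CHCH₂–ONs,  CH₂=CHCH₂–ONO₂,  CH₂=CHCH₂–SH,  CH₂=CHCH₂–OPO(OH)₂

Same R in every case — rank the leaving groups.
A good leaving group is a weak base: the lower the pKₐ of its conjugate acid, the more readily it departs.
CH₂=CHCH₂–ONs loses ONs⁻: pKₐ(p-O₂NC₆H₄SO₃H) ≈ -3.5
CH₂=CHCH₂–ONO₂ loses NO₃⁻: pKₐ(HNO₃) ≈ -1.3
CH₂=CHCH₂–OPO(OH)₂ loses H₂PO₄⁻: pKₐ(H₃PO₄) ≈ 2.1
CH₂=CHCH₂–OAc loses AcO⁻: pKₐ(CH₃COOH) ≈ 4.8
CH₂=CHCH₂–SH loses HS⁻: pKₐ(H₂S) ≈ 7

CH₂=CHCH₂–SH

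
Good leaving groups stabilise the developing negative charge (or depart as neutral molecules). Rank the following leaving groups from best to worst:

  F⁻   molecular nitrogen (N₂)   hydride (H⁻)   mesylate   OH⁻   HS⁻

molecular nitrogen (N₂) > mesylate > F⁻ > HS⁻ > OH⁻ > hydride (H⁻)

molecular nitrogen (N₂): no meaningful conjugate acid; N₂ departs as an exceptionally stable neutral molecule
mesylate: pKₐ(CH₃SO₃H (MsOH)) ≈ -1.9
F⁻: pKₐ(HF) ≈ 3.2
HS⁻: pKₐ(H₂S) ≈ 7
OH⁻: pKₐ(H₂O) ≈ 15.7
hydride (H⁻): pKₐ(H₂) ≈ 36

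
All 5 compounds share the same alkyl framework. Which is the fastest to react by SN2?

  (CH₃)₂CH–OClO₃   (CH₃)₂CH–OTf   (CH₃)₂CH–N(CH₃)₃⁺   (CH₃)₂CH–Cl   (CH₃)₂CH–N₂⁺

With the same alkyl group throughout, only the leaving group differentiates the rates.
A good leaving group is a weak base: the lower the pKₐ of its conjugate acid, the more readily it departs.
(CH₃)₂CH–N₂⁺ loses N₂: no meaningful conjugate acid; N₂ departs as an exceptionally stable neutral molecule
(CH₃)₂CH–OTf loses OTf⁻: pKₐ(CF₃SO₃H (triflic acid)) ≈ -14
(CH₃)₂CH–OClO₃ loses ClO₄⁻: pKₐ(HClO₄) ≈ -10
(CH₃)₂CH–Cl loses Cl⁻: pKₐ(HCl) ≈ -7
(CH₃)₂CH–N(CH₃)₃⁺ loses NR'₃: pKₐ(R'₃NH⁺) ≈ 10.7

(CH₃)₂CH–N₂⁺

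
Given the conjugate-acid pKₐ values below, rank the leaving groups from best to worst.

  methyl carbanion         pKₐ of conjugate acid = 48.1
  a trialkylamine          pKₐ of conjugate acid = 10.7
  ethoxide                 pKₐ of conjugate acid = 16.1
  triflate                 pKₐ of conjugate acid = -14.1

triflate > a trialkylamine > ethoxide > methyl carbanion

Lower conjugate-acid pKₐ ⇒ weaker base ⇒ better leaving group.
Sorting by the given values: triflate (-14.1), a trialkylamine (10.7), ethoxide (16.1), methyl carbanion (48.1).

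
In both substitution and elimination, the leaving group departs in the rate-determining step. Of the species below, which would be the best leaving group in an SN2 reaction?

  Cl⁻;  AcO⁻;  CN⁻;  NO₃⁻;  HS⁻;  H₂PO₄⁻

Cl⁻: pKₐ(HCl) ≈ -7
NO₃⁻: pKₐ(HNO₃) ≈ -1.3
H₂PO₄⁻: pKₐ(H₃PO₄) ≈ 2.1
AcO⁻: pKₐ(CH₃COOH) ≈ 4.8
HS⁻: pKₐ(H₂S) ≈ 7
CN⁻: pKₐ(HCN) ≈ 9.2

Cl⁻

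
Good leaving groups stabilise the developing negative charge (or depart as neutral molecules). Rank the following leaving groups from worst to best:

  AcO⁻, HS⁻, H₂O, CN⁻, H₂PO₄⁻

CN⁻ < HS⁻ < AcO⁻ < H₂PO₄⁻ < H₂O

The more stable X⁻ (or X) is on its own — i.e. the weaker a base it is — the better a leaving group it makes.
H₂O: pKₐ(H₃O⁺) ≈ -1.7 — neutral; leaves from a protonated alcohol (R–OH₂⁺)
H₂PO₄⁻: pKₐ(H₃PO₄) ≈ 2.1
AcO⁻: pKₐ(CH₃COOH) ≈ 4.8
HS⁻: pKₐ(H₂S) ≈ 7
CN⁻: pKₐ(HCN) ≈ 9.2 — sp carbon stabilises the charge somewhat, but still a poor LG
Reversing gives the worst-to-best order requested.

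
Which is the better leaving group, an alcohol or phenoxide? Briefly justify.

an alcohol

an alcohol is the better leaving group.
pKₐ(R'OH₂⁺) ≈ -2.4 versus pKₐ(C₆H₅OH (phenol)) ≈ 10: an alcohol is the much weaker base.
Neutral; leaves from a protonated ether (an oxonium ion, R–O(H)R'⁺).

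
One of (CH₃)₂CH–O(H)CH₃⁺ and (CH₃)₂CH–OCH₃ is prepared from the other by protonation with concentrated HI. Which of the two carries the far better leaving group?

(CH₃)₂CH–O(H)CH₃⁺

From (CH₃)₂CH–OCH₃ the departing group would be CH₃O⁻ (pKₐ(CH₃OH) ≈ 15.5). Strong base; alkoxides do not leave unassisted.
From (CH₃)₂CH–O(H)CH₃⁺ the leaving group is R'OH (pKₐ(R'OH₂⁺) ≈ -2.4). Neutral; leaves from a protonated ether (an oxonium ion, R–O(H)R'⁺).
Protonation with concentrated HI works by allowing neutral methanol, rather than methoxide, to depart, making (CH₃)₂CH–O(H)CH₃⁺ enormously more reactive.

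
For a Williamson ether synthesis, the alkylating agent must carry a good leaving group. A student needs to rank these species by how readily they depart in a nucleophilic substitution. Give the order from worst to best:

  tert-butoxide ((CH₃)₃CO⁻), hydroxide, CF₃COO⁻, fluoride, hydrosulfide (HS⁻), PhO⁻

CF₃COO⁻: pKₐ(CF₃COOH) ≈ 0.2 — strongly electron-withdrawing CF₃ stabilises the carboxylate
fluoride: pKₐ(HF) ≈ 3.2 — small and strongly basic; the poor halide leaving group
hydrosulfide (HS⁻): pKₐ(H₂S) ≈ 7 — larger and more polarisable than the oxygen analogue
PhO⁻: pKₐ(C₆H₅OH (phenol)) ≈ 10 — resonance into the ring helps, but still a poor LG
hydroxide: pKₐ(H₂O) ≈ 15.7 — strong base; essentially never leaves without prior activation
tert-butoxide ((CH₃)₃CO⁻): pKₐ(t-BuOH) ≈ 18 — bulky, strongly basic alkoxide
Listed from poorest to best leaving group as asked.

tert-butoxide ((CH₃)₃CO⁻) < hydroxide < PhO⁻ < hydrosulfide (HS⁻) < fluoride < CF₃COO⁻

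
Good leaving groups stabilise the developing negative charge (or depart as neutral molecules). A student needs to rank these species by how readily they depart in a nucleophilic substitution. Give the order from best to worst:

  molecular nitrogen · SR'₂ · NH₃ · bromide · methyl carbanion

molecular nitrogen > bromide > SR'₂ > NH₃ > methyl carbanion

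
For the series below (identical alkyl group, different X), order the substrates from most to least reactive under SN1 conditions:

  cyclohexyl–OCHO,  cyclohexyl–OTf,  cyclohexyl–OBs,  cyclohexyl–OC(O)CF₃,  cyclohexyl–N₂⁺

cyclohexyl–N₂⁺ > cyclohexyl–OTf > cyclohexyl–OBs > cyclohexyl–OC(O)CF₃ > cyclohexyl–OCHO

Identical carbon frameworks mean the comparison reduces to leaving-group quality.
A good leaving group is a weak base: the lower the pKₐ of its conjugate acid, the more readily it departs.
cyclohexyl–N₂⁺ loses N₂: no meaningful conjugate acid; N₂ departs as an exceptionally stable neutral molecule
cyclohexyl–OTf loses OTf⁻: pKₐ(CF₃SO₃H (triflic acid)) ≈ -14
cyclohexyl–OBs loses OBs⁻: pKₐ(p-BrC₆H₄SO₃H) ≈ -2.8
cyclohexyl–OC(O)CF₃ loses CF₃COO⁻: pKₐ(CF₃COOH) ≈ 0.2
cyclohexyl–OCHO loses HCOO⁻: pKₐ(HCOOH) ≈ 3.8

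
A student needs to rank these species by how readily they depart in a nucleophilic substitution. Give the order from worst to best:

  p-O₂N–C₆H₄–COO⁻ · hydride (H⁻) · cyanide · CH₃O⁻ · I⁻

A good leaving group is a weak base: the lower the pKₐ of its conjugate acid, the more readily it departs.
I⁻: pKₐ(HI) ≈ -10
p-O₂N–C₆H₄–COO⁻: pKₐ(p-nitrobenzoic acid) ≈ 3.4
cyanide: pKₐ(HCN) ≈ 9.2
CH₃O⁻: pKₐ(CH₃OH) ≈ 15.5
hydride (H⁻): pKₐ(H₂) ≈ 36
Listed from poorest to best leaving group as asked.

hydride (H⁻) < CH₃O⁻ < cyanide < p-O₂N–C₆H₄–COO⁻ < I⁻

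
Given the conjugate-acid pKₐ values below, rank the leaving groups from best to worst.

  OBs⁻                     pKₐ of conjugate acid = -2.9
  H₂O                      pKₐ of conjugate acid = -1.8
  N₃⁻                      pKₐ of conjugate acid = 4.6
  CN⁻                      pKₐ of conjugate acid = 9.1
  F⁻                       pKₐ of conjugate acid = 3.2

Lower conjugate-acid pKₐ ⇒ weaker base ⇒ better leaving group.
Sorting by the given values: OBs⁻ (-2.9), H₂O (-1.8), F⁻ (3.2), N₃⁻ (4.6), CN⁻ (9.1).

OBs⁻ > H₂O > F⁻ > N₃⁻ > CN⁻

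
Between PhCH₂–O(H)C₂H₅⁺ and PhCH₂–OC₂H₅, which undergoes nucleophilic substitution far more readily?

PhCH₂–O(H)C₂H₅⁺

From PhCH₂–OC₂H₅ the departing group would be CH₃CH₂O⁻ (pKₐ(CH₃CH₂OH) ≈ 16). Strong base; alkoxides do not leave unassisted.
From PhCH₂–O(H)C₂H₅⁺ the leaving group is R'OH (pKₐ(R'OH₂⁺) ≈ -2.4). Neutral; leaves from a protonated ether (an oxonium ion, R–O(H)R'⁺).
(In practice PhCH₂–O(H)C₂H₅⁺ is made from PhCH₂–OC₂H₅ by protonation with concentrated HBr, allowing neutral ethanol, rather than ethoxide, to depart.)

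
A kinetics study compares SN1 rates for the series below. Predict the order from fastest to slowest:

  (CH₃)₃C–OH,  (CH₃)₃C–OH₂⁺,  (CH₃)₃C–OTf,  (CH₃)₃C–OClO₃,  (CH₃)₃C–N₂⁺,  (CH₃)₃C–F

(CH₃)₃C–N₂⁺ > (CH₃)₃C–OTf > (CH₃)₃C–OClO₃ > (CH₃)₃C–OH₂⁺ > (CH₃)₃C–F > (CH₃)₃C–OH

Same R in every case — rank the leaving groups.
Leaving-group ability tracks the stability of the departed species; conjugate-acid pKₐ is the usual yardstick (lower pKₐ → better LG).
(CH₃)₃C–N₂⁺ loses N₂: no meaningful conjugate acid; N₂ departs as an exceptionally stable neutral molecule
(CH₃)₃C–OTf loses OTf⁻: pKₐ(CF₃SO₃H (triflic acid)) ≈ -14
(CH₃)₃C–OClO₃ loses ClO₄⁻: pKₐ(HClO₄) ≈ -10
(CH₃)₃C–OH₂⁺ loses H₂O: pKₐ(H₃O⁺) ≈ -1.7
(CH₃)₃C–F loses F⁻: pKₐ(HF) ≈ 3.2
(CH₃)₃C–OH loses OH⁻: pKₐ(H₂O) ≈ 15.7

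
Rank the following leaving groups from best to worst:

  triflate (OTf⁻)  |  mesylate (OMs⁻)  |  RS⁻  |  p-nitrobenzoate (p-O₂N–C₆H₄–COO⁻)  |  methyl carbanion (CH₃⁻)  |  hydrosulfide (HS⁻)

The more stable X⁻ (or X) is on its own — i.e. the weaker a base it is — the better a leaving group it makes.
triflate (OTf⁻): pKₐ(CF₃SO₃H (triflic acid)) ≈ -14 — charge spread over three oxygens and a CF₃ group; the premier leaving group in synthesis
mesylate (OMs⁻): pKₐ(CH₃SO₃H (MsOH)) ≈ -1.9 — resonance-delocalised alkanesulfonate
p-nitrobenzoate (p-O₂N–C₆H₄–COO⁻): pKₐ(p-nitrobenzoic acid) ≈ 3.4 — electron-withdrawing nitro group stabilises the carboxylate
hydrosulfide (HS⁻): pKₐ(H₂S) ≈ 7
RS⁻: pKₐ(RSH (a thiol)) ≈ 10.5 — moderately basic; rarely leaves without activation
methyl carbanion (CH₃⁻): pKₐ(CH₄) ≈ 48 — unstabilised carbanion; the worst conceivable leaving group

triflate (OTf⁻) > mesylate (OMs⁻) > p-nitrobenzoate (p-O₂N–C₆H₄–COO⁻) > hydrosulfide (HS⁻) > RS⁻ > methyl carbanion (CH₃⁻)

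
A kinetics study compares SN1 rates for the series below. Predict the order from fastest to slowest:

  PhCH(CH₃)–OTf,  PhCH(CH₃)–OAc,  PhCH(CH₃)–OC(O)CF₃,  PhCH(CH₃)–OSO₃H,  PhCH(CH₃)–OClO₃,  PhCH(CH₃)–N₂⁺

PhCH(CH₃)–N₂⁺ > PhCH(CH₃)–OTf > PhCH(CH₃)–OClO₃ > PhCH(CH₃)–OSO₃H > PhCH(CH₃)–OC(O)CF₃ > PhCH(CH₃)–OAc

Identical carbon frameworks mean the comparison reduces to leaving-group quality.
The more stable X⁻ (or X) is on its own — i.e. the weaker a base it is — the better a leaving group it makes.
PhCH(CH₃)–N₂⁺ loses N₂: no meaningful conjugate acid; N₂ departs as an exceptionally stable neutral molecule
PhCH(CH₃)–OTf loses OTf⁻: pKₐ(CF₃SO₃H (triflic acid)) ≈ -14
PhCH(CH₃)–OClO₃ loses ClO₄⁻: pKₐ(HClO₄) ≈ -10
PhCH(CH₃)–OSO₃H loses HSO₄⁻: pKₐ(H₂SO₄) ≈ -3
PhCH(CH₃)–OC(O)CF₃ loses CF₃COO⁻: pKₐ(CF₃COOH) ≈ 0.2
PhCH(CH₃)–OAc loses AcO⁻: pKₐ(CH₃COOH) ≈ 4.8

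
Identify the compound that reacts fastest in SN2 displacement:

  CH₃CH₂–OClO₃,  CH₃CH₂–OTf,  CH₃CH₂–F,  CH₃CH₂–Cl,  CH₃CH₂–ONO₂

The skeletons are identical, so relative rate is governed entirely by leaving-group ability.
Leaving-group ability tracks the stability of the departed species; conjugate-acid pKₐ is the usual yardstick (lower pKₐ → better LG).
CH₃CH₂–OTf loses OTf⁻: pKₐ(CF₃SO₃H (triflic acid)) ≈ -14
CH₃CH₂–OClO₃ loses ClO₄⁻: pKₐ(HClO₄) ≈ -10
CH₃CH₂–Cl loses Cl⁻: pKₐ(HCl) ≈ -7
CH₃CH₂–ONO₂ loses NO₃⁻: pKₐ(HNO₃) ≈ -1.3
CH₃CH₂–F loses F⁻: pKₐ(HF) ≈ 3.2

CH₃CH₂–OTf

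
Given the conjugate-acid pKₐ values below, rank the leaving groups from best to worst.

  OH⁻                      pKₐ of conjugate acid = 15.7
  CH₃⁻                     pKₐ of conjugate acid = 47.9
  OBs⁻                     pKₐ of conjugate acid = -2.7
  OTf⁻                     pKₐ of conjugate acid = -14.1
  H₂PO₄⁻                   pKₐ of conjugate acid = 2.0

Lower conjugate-acid pKₐ ⇒ weaker base ⇒ better leaving group.
Sorting by the given values: OTf⁻ (-14.1), OBs⁻ (-2.7), H₂PO₄⁻ (2.0), OH⁻ (15.7), CH₃⁻ (47.9).

OTf⁻ > OBs⁻ > H₂PO₄⁻ > OH⁻ > CH₃⁻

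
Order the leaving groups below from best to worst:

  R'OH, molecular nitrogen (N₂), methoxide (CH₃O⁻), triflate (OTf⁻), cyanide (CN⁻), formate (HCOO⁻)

molecular nitrogen (N₂) > triflate (OTf⁻) > R'OH > formate (HCOO⁻) > cyanide (CN⁻) > methoxide (CH₃O⁻)

Leaving-group ability tracks the stability of the departed species; conjugate-acid pKₐ is the usual yardstick (lower pKₐ → better LG).
molecular nitrogen (N₂): no meaningful conjugate acid; N₂ departs as an exceptionally stable neutral molecule
triflate (OTf⁻): pKₐ(CF₃SO₃H (triflic acid)) ≈ -14 — charge spread over three oxygens and a CF₃ group; the premier leaving group in synthesis
R'OH: pKₐ(R'OH₂⁺) ≈ -2.4
formate (HCOO⁻): pKₐ(HCOOH) ≈ 3.8
cyanide (CN⁻): pKₐ(HCN) ≈ 9.2
methoxide (CH₃O⁻): pKₐ(CH₃OH) ≈ 15.5 — strong base; alkoxides do not leave unassisted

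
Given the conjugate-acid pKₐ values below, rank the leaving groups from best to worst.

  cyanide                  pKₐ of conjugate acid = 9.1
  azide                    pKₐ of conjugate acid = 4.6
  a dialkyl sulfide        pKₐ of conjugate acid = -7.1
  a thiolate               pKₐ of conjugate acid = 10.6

Lower conjugate-acid pKₐ ⇒ weaker base ⇒ better leaving group.
Sorting by the given values: a dialkyl sulfide (-7.1), azide (4.6), cyanide (9.1), a thiolate (10.6).

a dialkyl sulfide > azide > cyanide > a thiolate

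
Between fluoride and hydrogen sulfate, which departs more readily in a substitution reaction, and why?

hydrogen sulfate

hydrogen sulfate is the better leaving group.
pKₐ(H₂SO₄) ≈ -3 versus pKₐ(HF) ≈ 3.2: hydrogen sulfate is the much weaker base.
Conjugate base of a strong mineral acid.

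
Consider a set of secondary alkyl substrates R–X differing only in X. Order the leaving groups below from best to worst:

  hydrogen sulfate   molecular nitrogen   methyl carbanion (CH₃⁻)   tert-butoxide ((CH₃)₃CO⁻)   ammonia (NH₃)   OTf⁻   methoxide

molecular nitrogen > OTf⁻ > hydrogen sulfate > ammonia (NH₃) > methoxide > tert-butoxide ((CH₃)₃CO⁻) > methyl carbanion (CH₃⁻)

Leaving-group ability tracks the stability of the departed species; conjugate-acid pKₐ is the usual yardstick (lower pKₐ → better LG).
molecular nitrogen: no meaningful conjugate acid; N₂ departs as an exceptionally stable neutral molecule
OTf⁻: pKₐ(CF₃SO₃H (triflic acid)) ≈ -14
hydrogen sulfate: pKₐ(H₂SO₄) ≈ -3
ammonia (NH₃): pKₐ(NH₄⁺) ≈ 9.2
methoxide: pKₐ(CH₃OH) ≈ 15.5
tert-butoxide ((CH₃)₃CO⁻): pKₐ(t-BuOH) ≈ 18
methyl carbanion (CH₃⁻): pKₐ(CH₄) ≈ 48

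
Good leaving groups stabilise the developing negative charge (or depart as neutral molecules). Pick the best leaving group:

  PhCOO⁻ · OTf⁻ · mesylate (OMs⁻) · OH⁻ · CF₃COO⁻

Leaving-group ability tracks the stability of the departed species; conjugate-acid pKₐ is the usual yardstick (lower pKₐ → better LG).
OTf⁻: pKₐ(CF₃SO₃H (triflic acid)) ≈ -14
mesylate (OMs⁻): pKₐ(CH₃SO₃H (MsOH)) ≈ -1.9
CF₃COO⁻: pKₐ(CF₃COOH) ≈ 0.2
PhCOO⁻: pKₐ(C₆H₅COOH) ≈ 4.2
OH⁻: pKₐ(H₂O) ≈ 15.7

OTf⁻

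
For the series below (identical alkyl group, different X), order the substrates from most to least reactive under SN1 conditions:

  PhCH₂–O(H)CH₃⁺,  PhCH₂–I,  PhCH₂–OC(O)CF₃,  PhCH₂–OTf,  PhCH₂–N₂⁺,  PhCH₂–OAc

PhCH₂–N₂⁺ > PhCH₂–OTf > PhCH₂–I > PhCH₂–O(H)CH₃⁺ > PhCH₂–OC(O)CF₃ > PhCH₂–OAc

With the same alkyl group throughout, only the leaving group differentiates the rates.
A good leaving group is a weak base: the lower the pKₐ of its conjugate acid, the more readily it departs.
PhCH₂–N₂⁺ loses N₂: no meaningful conjugate acid; N₂ departs as an exceptionally stable neutral molecule
PhCH₂–OTf loses OTf⁻: pKₐ(CF₃SO₃H (triflic acid)) ≈ -14
PhCH₂–I loses I⁻: pKₐ(HI) ≈ -10
PhCH₂–O(H)CH₃⁺ loses R'OH: pKₐ(R'OH₂⁺) ≈ -2.4
PhCH₂–OC(O)CF₃ loses CF₃COO⁻: pKₐ(CF₃COOH) ≈ 0.2
PhCH₂–OAc loses AcO⁻: pKₐ(CH₃COOH) ≈ 4.8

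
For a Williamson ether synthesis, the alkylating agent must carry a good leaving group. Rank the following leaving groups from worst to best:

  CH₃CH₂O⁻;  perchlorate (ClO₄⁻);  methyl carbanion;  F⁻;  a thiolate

Rank by basicity of the departing species: weakest base leaves most easily.
perchlorate (ClO₄⁻): pKₐ(HClO₄) ≈ -10
F⁻: pKₐ(HF) ≈ 3.2
a thiolate: pKₐ(RSH (a thiol)) ≈ 10.5
CH₃CH₂O⁻: pKₐ(CH₃CH₂OH) ≈ 16
methyl carbanion: pKₐ(CH₄) ≈ 48
Listed from poorest to best leaving group as asked.

methyl carbanion < CH₃CH₂O⁻ < a thiolate < F⁻ < perchlorate (ClO₄⁻)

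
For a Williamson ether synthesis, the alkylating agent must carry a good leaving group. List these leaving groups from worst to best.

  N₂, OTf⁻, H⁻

N₂: no meaningful conjugate acid; N₂ departs as an exceptionally stable neutral molecule
OTf⁻: pKₐ(CF₃SO₃H (triflic acid)) ≈ -14
H⁻: pKₐ(H₂) ≈ 36
Listed from poorest to best leaving group as asked.

H⁻ < OTf⁻ < N₂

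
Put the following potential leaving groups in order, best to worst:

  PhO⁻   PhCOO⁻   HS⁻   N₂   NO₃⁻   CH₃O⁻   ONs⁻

N₂ > ONs⁻ > NO₃⁻ > PhCOO⁻ > HS⁻ > PhO⁻ > CH₃O⁻

A good leaving group is a weak base: the lower the pKₐ of its conjugate acid, the more readily it departs.
N₂: no meaningful conjugate acid; N₂ departs as an exceptionally stable neutral molecule
ONs⁻: pKₐ(p-O₂NC₆H₄SO₃H) ≈ -3.5 — p-nitro group further stabilises the sulfonate
NO₃⁻: pKₐ(HNO₃) ≈ -1.3 — resonance-delocalised over three oxygens
PhCOO⁻: pKₐ(C₆H₅COOH) ≈ 4.2 — aryl carboxylate
HS⁻: pKₐ(H₂S) ≈ 7 — larger and more polarisable than the oxygen analogue
PhO⁻: pKₐ(C₆H₅OH (phenol)) ≈ 10 — resonance into the ring helps, but still a poor LG
CH₃O⁻: pKₐ(CH₃OH) ≈ 15.5 — strong base; alkoxides do not leave unassisted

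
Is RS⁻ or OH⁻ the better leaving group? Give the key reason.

RS⁻ is the better leaving group.
pKₐ(RSH (a thiol)) ≈ 10.5 versus pKₐ(H₂O) ≈ 15.7: RS⁻ is the much weaker base.
Moderately basic; rarely leaves without activation.

RS⁻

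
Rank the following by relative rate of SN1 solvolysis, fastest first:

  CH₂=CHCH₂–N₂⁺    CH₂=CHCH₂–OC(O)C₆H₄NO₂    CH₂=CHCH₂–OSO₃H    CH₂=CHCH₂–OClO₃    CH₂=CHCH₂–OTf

CH₂=CHCH₂–N₂⁺ > CH₂=CHCH₂–OTf > CH₂=CHCH₂–OClO₃ > CH₂=CHCH₂–OSO₃H > CH₂=CHCH₂–OC(O)C₆H₄NO₂

With the same alkyl group throughout, only the leaving group differentiates the rates.
Rank by basicity of the departing species: weakest base leaves most easily.
CH₂=CHCH₂–N₂⁺ loses N₂: no meaningful conjugate acid; N₂ departs as an exceptionally stable neutral molecule
CH₂=CHCH₂–OTf loses OTf⁻: pKₐ(CF₃SO₃H (triflic acid)) ≈ -14
CH₂=CHCH₂–OClO₃ loses ClO₄⁻: pKₐ(HClO₄) ≈ -10
CH₂=CHCH₂–OSO₃H loses HSO₄⁻: pKₐ(H₂SO₄) ≈ -3
CH₂=CHCH₂–OC(O)C₆H₄NO₂ loses p-O₂N–C₆H₄–COO⁻: pKₐ(p-nitrobenzoic acid) ≈ 3.4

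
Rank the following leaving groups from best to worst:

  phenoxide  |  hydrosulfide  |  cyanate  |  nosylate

nosylate > cyanate > hydrosulfide > phenoxide

Rank by basicity of the departing species: weakest base leaves most easily.
nosylate: pKₐ(p-O₂NC₆H₄SO₃H) ≈ -3.5
cyanate: pKₐ(HOCN) ≈ 3.5
hydrosulfide: pKₐ(H₂S) ≈ 7
phenoxide: pKₐ(C₆H₅OH (phenol)) ≈ 10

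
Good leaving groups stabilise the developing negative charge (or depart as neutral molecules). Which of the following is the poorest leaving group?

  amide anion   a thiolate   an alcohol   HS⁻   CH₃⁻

CH₃⁻

an alcohol: pKₐ(R'OH₂⁺) ≈ -2.4
HS⁻: pKₐ(H₂S) ≈ 7
a thiolate: pKₐ(RSH (a thiol)) ≈ 10.5
amide anion: pKₐ(NH₃) ≈ 38
CH₃⁻: pKₐ(CH₄) ≈ 48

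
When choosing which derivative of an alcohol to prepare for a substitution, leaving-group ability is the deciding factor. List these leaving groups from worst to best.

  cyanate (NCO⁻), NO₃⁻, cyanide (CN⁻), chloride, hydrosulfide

cyanide (CN⁻) < hydrosulfide < cyanate (NCO⁻) < NO₃⁻ < chloride

Leaving-group ability tracks the stability of the departed species; conjugate-acid pKₐ is the usual yardstick (lower pKₐ → better LG).
chloride: pKₐ(HCl) ≈ -7
NO₃⁻: pKₐ(HNO₃) ≈ -1.3
cyanate (NCO⁻): pKₐ(HOCN) ≈ 3.5
hydrosulfide: pKₐ(H₂S) ≈ 7
cyanide (CN⁻): pKₐ(HCN) ≈ 9.2 — sp carbon stabilises the charge somewhat, but still a poor LG
Reversing gives the worst-to-best order requested.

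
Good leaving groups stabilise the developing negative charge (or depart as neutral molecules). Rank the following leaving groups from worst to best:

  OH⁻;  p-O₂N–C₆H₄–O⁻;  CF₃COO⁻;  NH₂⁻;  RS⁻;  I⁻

NH₂⁻ < OH⁻ < RS⁻ < p-O₂N–C₆H₄–O⁻ < CF₃COO⁻ < I⁻

Rank by basicity of the departing species: weakest base leaves most easily.
I⁻: pKₐ(HI) ≈ -10
CF₃COO⁻: pKₐ(CF₃COOH) ≈ 0.2
p-O₂N–C₆H₄–O⁻: pKₐ(p-nitrophenol) ≈ 7.2
RS⁻: pKₐ(RSH (a thiol)) ≈ 10.5
OH⁻: pKₐ(H₂O) ≈ 15.7
NH₂⁻: pKₐ(NH₃) ≈ 38
Reversing gives the worst-to-best order requested.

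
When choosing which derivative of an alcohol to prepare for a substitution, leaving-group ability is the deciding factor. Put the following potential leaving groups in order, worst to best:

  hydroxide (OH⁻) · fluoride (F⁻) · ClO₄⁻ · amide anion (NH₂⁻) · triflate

The more stable X⁻ (or X) is on its own — i.e. the weaker a base it is — the better a leaving group it makes.
triflate: pKₐ(CF₃SO₃H (triflic acid)) ≈ -14
ClO₄⁻: pKₐ(HClO₄) ≈ -10
fluoride (F⁻): pKₐ(HF) ≈ 3.2
hydroxide (OH⁻): pKₐ(H₂O) ≈ 15.7
amide anion (NH₂⁻): pKₐ(NH₃) ≈ 38
Listed from poorest to best leaving group as asked.

amide anion (NH₂⁻) < hydroxide (OH⁻) < fluoride (F⁻) < ClO₄⁻ < triflate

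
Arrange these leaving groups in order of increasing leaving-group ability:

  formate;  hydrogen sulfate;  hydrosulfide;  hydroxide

hydroxide < hydrosulfide < formate < hydrogen sulfate

The more stable X⁻ (or X) is on its own — i.e. the weaker a base it is — the better a leaving group it makes.
hydrogen sulfate: pKₐ(H₂SO₄) ≈ -3
formate: pKₐ(HCOOH) ≈ 3.8 — resonance-stabilised carboxylate
hydrosulfide: pKₐ(H₂S) ≈ 7 — larger and more polarisable than the oxygen analogue
hydroxide: pKₐ(H₂O) ≈ 15.7 — strong base; essentially never leaves without prior activation
Reversing gives the worst-to-best order requested.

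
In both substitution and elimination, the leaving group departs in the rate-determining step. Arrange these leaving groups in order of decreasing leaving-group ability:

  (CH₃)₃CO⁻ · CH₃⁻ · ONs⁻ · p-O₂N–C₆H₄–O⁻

ONs⁻: pKₐ(p-O₂NC₆H₄SO₃H) ≈ -3.5
p-O₂N–C₆H₄–O⁻: pKₐ(p-nitrophenol) ≈ 7.2
(CH₃)₃CO⁻: pKₐ(t-BuOH) ≈ 18
CH₃⁻: pKₐ(CH₄) ≈ 48 — unstabilised carbanion; the worst conceivable leaving group

ONs⁻ > p-O₂N–C₆H₄–O⁻ > (CH₃)₃CO⁻ > CH₃⁻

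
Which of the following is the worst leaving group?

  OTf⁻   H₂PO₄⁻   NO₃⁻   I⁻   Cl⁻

The more stable X⁻ (or X) is on its own — i.e. the weaker a base it is — the better a leaving group it makes.
OTf⁻: pKₐ(CF₃SO₃H (triflic acid)) ≈ -14
I⁻: pKₐ(HI) ≈ -10
Cl⁻: pKₐ(HCl) ≈ -7
NO₃⁻: pKₐ(HNO₃) ≈ -1.3
H₂PO₄⁻: pKₐ(H₃PO₄) ≈ 2.1

H₂PO₄⁻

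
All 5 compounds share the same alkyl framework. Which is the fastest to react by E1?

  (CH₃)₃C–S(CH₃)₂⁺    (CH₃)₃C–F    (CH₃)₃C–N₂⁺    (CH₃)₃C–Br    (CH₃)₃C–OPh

(CH₃)₃C–N₂⁺

Same R in every case — rank the leaving groups.
Leaving-group ability tracks the stability of the departed species; conjugate-acid pKₐ is the usual yardstick (lower pKₐ → better LG).
(CH₃)₃C–N₂⁺ loses N₂: no meaningful conjugate acid; N₂ departs as an exceptionally stable neutral molecule
(CH₃)₃C–Br loses Br⁻: pKₐ(HBr) ≈ -9
(CH₃)₃C–S(CH₃)₂⁺ loses SR'₂: pKₐ(R'₂SH⁺) ≈ -7
(CH₃)₃C–F loses F⁻: pKₐ(HF) ≈ 3.2
(CH₃)₃C–OPh loses PhO⁻: pKₐ(C₆H₅OH (phenol)) ≈ 10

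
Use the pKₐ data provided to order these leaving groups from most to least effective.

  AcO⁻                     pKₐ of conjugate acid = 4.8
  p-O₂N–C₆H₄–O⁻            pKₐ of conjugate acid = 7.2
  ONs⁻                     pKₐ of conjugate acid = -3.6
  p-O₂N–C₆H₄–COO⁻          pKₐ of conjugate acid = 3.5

ONs⁻ > p-O₂N–C₆H₄–COO⁻ > AcO⁻ > p-O₂N–C₆H₄–O⁻

Lower conjugate-acid pKₐ ⇒ weaker base ⇒ better leaving group.
Sorting by the given values: ONs⁻ (-3.6), p-O₂N–C₆H₄–COO⁻ (3.5), AcO⁻ (4.8), p-O₂N–C₆H₄–O⁻ (7.2).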